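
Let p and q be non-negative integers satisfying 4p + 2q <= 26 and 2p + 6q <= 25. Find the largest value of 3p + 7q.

30

Relaxing integrality, the LP optimum is 32.70 at (p,q) = (5.3, 2.4), which is not an integer point.
(p,q)=(3,3): 4·3+2·3=18≤26, 2·3+6·3=24≤25, objective 30.
(p,q)=(5,2): 4·5+2·2=24≤26, 2·5+6·2=22≤25, objective 29.
(p,q)=(2,3): 4·2+2·3=14≤26, 2·2+6·3=22≤25, objective 27.
The best lattice point is (3,3), giving 30.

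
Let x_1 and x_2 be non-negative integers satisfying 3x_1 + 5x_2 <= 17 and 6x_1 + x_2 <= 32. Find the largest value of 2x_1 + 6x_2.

(x_1,x_2)=(0,3): 3·0+5·3=15≤17, 6·0+1·3=3≤32, objective 18.
(x_1,x_2)=(1,2): 3·1+5·2=13≤17, 6·1+1·2=8≤32, objective 14.
(x_1,x_2)=(0,2): 3·0+5·2=10≤17, 6·0+1·2=2≤32, objective 12.
The best lattice point is (0,3), giving 18.

18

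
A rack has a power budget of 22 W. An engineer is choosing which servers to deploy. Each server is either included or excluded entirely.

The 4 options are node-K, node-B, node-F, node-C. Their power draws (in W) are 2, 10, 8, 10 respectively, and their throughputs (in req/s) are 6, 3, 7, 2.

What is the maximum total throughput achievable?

16

Treat it as a binary knapsack problem.
Allowing fractional choices, the relaxed optimum would be about 16.4, but servers are indivisible.
node-K + node-B + node-F: power draw 2 + 10 + 8 = 20 ≤ 22, throughput 6 + 3 + 7 = 16.
node-K + node-F + node-C: power draw 2 + 8 + 10 = 20 ≤ 22, throughput 6 + 7 + 2 = 15.
node-K + node-F: power draw 2 + 8 = 10 ≤ 22, throughput 6 + 7 = 13.
Best is node-K, node-B, and node-F with total throughput 16.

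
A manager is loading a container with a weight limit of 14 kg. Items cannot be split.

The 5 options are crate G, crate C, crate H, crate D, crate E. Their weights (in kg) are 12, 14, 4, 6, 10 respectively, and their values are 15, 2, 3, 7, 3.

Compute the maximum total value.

This is an integer program with binary decision variables.
Allowing fractional choices, the relaxed optimum would be about 17.3, but items are indivisible.
crate H + crate D: weight 4 + 6 = 10 ≤ 14, value 3 + 7 = 10.
crate G: weight 12 ≤ 14, value 15.
Best is crate G with total value 15.

15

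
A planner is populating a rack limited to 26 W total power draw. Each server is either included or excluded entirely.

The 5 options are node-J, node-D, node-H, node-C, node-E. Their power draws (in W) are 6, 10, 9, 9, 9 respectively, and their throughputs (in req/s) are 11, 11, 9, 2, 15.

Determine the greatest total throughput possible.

37

node-J + node-H + node-E: power draw 6 + 9 + 9 = 24 ≤ 26, throughput 11 + 9 + 15 = 35.
node-J + node-D + node-E: power draw 6 + 10 + 9 = 25 ≤ 26, throughput 11 + 11 + 15 = 37.
Best is node-J, node-D, and node-E with total throughput 37.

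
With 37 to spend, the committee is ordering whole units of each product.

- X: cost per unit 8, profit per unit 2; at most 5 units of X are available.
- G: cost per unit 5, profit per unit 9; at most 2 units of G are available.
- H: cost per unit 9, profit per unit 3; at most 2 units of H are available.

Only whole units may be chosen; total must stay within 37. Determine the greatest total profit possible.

26

G has the best ratio (9/5); taking only G gives at most 2×9 = 18 (stopped by the supply cap of 2).
Mixing does better — 1×X, 2×G, and 2×H: cost 36 ≤ 37, profit 1·2 + 2·9 + 2·3 = 26.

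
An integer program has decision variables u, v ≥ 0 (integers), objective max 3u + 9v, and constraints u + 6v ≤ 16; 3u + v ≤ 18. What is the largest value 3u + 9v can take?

The continuous relaxation peaks at (5.41, 1.76) with value 32.12; rounding to a feasible lattice point costs some objective.
(u,v)=(4,2): 1·4+6·2=16≤16, 3·4+1·2=14≤18, objective 30.
(u,v)=(3,2): 1·3+6·2=15≤16, 3·3+1·2=11≤18, objective 27.
(u,v)=(5,1): 1·5+6·1=11≤16, 3·5+1·1=16≤18, objective 24.
(u,v)=(4,1): 1·4+6·1=10≤16, 3·4+1·1=13≤18, objective 21.
Maximum is 30 at (u,v)=(4,2).

30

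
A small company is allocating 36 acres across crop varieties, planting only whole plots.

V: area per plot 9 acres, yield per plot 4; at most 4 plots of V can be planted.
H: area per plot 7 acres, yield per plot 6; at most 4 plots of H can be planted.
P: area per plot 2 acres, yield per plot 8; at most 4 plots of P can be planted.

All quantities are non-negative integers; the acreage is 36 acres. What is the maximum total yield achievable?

56

This is a bounded integer knapsack.
P has the best ratio (8/2); taking only P gives at most 4×8 = 32 (stopped by the supply cap of 4).
Mixing does better — 4×H and 4×P: area 36 ≤ 36, yield 4·6 + 4·8 = 56.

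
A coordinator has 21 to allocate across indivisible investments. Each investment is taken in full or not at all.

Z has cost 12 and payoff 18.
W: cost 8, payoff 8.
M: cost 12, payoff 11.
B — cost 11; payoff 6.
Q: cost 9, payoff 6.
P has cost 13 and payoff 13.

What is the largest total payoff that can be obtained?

This is an integer program with binary decision variables.
Allowing fractional choices, the relaxed optimum would be about 27.0, but investments are indivisible.
Z + Q: cost 12 + 9 = 21 ≤ 21, payoff 18 + 6 = 24.
Z + W: cost 12 + 8 = 20 ≤ 21, payoff 18 + 8 = 26.
W + P: cost 8 + 13 = 21 ≤ 21, payoff 8 + 13 = 21.
Best is Z and W with total payoff 26.

26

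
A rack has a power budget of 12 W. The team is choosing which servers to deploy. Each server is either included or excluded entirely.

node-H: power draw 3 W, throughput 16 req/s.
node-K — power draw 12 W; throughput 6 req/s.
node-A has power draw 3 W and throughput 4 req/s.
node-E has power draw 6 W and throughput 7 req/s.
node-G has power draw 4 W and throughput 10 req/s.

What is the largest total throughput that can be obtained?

Allowing fractional choices, the relaxed optimum would be about 32.3, but servers are indivisible.
node-H + node-G: power draw 3 + 4 = 7 ≤ 12, throughput 16 + 10 = 26.
node-H + node-A + node-G: power draw 3 + 3 + 4 = 10 ≤ 12, throughput 16 + 4 + 10 = 30.
node-H + node-A + node-E: power draw 3 + 3 + 6 = 12 ≤ 12, throughput 16 + 4 + 7 = 27.
Best is node-H, node-A, and node-G with total throughput 30.

30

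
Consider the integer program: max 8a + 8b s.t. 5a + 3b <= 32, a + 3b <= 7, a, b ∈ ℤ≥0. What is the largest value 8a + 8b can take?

(a,b)=(6,0): 5·6+3·0=30≤32, 1·6+3·0=6≤7, objective 48.
(a,b)=(5,0): 5·5+3·0=25≤32, 1·5+3·0=5≤7, objective 40.
The best lattice point is (6,0), giving 48.

48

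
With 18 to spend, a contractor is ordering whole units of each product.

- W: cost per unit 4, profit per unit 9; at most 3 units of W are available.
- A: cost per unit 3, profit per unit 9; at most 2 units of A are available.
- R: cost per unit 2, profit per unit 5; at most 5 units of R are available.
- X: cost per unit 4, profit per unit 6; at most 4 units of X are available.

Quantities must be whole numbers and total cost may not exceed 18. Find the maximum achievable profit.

Take 1×W, 2×A, and 4×R: cost 18 ≤ 18, profit 1·9 + 2·9 + 4·5 = 47.
A has the best ratio (9/3) and is taken to its limit of 2; remaining capacity is filled optimally with the others.

47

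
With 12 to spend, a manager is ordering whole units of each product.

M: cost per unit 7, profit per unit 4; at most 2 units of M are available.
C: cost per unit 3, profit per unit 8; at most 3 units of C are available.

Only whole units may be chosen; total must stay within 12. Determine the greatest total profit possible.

This is a bounded integer knapsack.
C has the best ratio (8/3); taking only C gives at most 3×8 = 24 (stopped by the supply cap of 3).
Optimal: 3×C: cost 9 ≤ 12, profit 3·8 = 24.

24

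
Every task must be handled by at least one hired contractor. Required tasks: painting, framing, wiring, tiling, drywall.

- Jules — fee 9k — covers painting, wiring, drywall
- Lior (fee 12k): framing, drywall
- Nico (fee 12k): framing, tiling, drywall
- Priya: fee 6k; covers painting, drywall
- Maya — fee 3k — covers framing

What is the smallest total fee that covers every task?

21

The greedy cost-per-new-task heuristic would pick Jules, Maya, and Nico for 24, but a cheaper cover exists.
Choose Jules and Nico: together they cover painting, framing, wiring, tiling, drywall — every task.
Total fee: 9 + 12 = 21.
No cover costs less than 21.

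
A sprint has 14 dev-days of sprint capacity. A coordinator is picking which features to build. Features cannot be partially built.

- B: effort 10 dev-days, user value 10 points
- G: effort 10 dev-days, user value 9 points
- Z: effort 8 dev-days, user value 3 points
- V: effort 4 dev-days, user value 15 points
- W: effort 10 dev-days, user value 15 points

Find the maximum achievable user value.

V + W: effort 4 + 10 = 14 ≤ 14, user value 15 + 15 = 30.
B + V: effort 10 + 4 = 14 ≤ 14, user value 10 + 15 = 25.
Best is V and W with total user value 30.

30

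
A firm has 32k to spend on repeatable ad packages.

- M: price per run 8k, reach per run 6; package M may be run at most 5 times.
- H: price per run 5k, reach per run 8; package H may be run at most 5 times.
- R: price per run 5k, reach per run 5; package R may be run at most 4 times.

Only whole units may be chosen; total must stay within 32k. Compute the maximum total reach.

45

H has the best ratio (8/5); taking only H gives at most 5×8 = 40 (stopped by the supply cap of 5).
Mixing does better — 5×H and 1×R: price 30 ≤ 32, reach 5·8 + 1·5 = 45.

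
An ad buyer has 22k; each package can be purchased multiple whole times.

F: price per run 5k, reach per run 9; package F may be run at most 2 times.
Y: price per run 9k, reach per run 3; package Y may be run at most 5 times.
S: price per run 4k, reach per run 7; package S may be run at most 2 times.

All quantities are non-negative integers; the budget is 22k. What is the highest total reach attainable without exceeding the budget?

F has the best ratio (9/5); taking only F gives at most 2×9 = 18 (stopped by the supply cap of 2).
Mixing does better — 2×F and 2×S: price 18 ≤ 22, reach 2·9 + 2·7 = 32.

32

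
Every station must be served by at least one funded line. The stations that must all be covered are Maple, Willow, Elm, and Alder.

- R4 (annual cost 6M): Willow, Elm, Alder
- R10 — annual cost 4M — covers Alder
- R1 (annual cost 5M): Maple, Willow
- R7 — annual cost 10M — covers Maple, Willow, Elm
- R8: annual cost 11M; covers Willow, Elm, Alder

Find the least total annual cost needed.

11

Choose R4 and R1: together they cover Maple, Willow, Elm, Alder — every station.
Total annual cost: 6 + 5 = 11.
No cover costs less than 11.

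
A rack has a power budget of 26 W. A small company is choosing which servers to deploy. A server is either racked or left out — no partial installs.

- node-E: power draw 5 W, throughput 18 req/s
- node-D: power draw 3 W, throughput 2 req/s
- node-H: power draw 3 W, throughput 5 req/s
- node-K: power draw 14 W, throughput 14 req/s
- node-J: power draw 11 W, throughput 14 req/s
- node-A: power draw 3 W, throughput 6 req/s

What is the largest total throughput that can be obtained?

45

This is an integer program with binary decision variables.
Allowing fractional choices, the relaxed optimum would be about 47.0, but servers are indivisible.
node-E + node-D + node-H + node-J + node-A: power draw 5 + 3 + 3 + 11 + 3 = 25 ≤ 26, throughput 18 + 2 + 5 + 14 + 6 = 45.
node-E + node-H + node-K + node-A: power draw 5 + 3 + 14 + 3 = 25 ≤ 26, throughput 18 + 5 + 14 + 6 = 43.
node-E + node-H + node-J + node-A: power draw 5 + 3 + 11 + 3 = 22 ≤ 26, throughput 18 + 5 + 14 + 6 = 43.
Best is node-E, node-D, node-H, node-J, and node-A with total throughput 45.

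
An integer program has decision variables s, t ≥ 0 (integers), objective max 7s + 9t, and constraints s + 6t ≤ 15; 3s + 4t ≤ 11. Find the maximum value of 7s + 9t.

25

The continuous relaxation peaks at (3.67, 0) with value 25.67; rounding to a feasible lattice point costs some objective.
(s,t)=(1,2): 1·1+6·2=13≤15, 3·1+4·2=11≤11, objective 25.
(s,t)=(2,1): 1·2+6·1=8≤15, 3·2+4·1=10≤11, objective 23.
(s,t)=(3,0): 1·3+6·0=3≤15, 3·3+4·0=9≤11, objective 21.
No feasible integer point exceeds 25.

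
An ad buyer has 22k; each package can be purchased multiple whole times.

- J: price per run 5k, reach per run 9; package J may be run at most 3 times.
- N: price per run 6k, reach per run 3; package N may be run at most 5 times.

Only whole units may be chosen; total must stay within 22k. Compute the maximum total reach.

3×J: price 15 ≤ 22, reach 3·9 = 27.
3×J and 1×N: price 21 ≤ 22, reach 3·9 + 1·3 = 30.
Best is 30.

30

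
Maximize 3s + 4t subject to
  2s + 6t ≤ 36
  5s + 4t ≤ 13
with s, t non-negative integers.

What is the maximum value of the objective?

12

Relaxing integrality, the LP optimum is 13.00 at (s,t) = (0, 3.25), which is not an integer point.
(s,t)=(0,3): 2·0+6·3=18≤36, 5·0+4·3=12≤13, objective 12.
(s,t)=(1,2): 2·1+6·2=14≤36, 5·1+4·2=13≤13, objective 11.
(s,t)=(0,2): 2·0+6·2=12≤36, 5·0+4·2=8≤13, objective 8.
Maximum is 12 at (s,t)=(0,3).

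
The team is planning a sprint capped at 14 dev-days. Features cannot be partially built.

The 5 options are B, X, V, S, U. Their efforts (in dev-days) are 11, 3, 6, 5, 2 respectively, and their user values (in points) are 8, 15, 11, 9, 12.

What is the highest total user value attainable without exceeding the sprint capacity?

38

Take X, V, and U: effort 3 + 6 + 2 = 11 ≤ 14, user value 15 + 11 + 12 = 38.
No other feasible combination does better.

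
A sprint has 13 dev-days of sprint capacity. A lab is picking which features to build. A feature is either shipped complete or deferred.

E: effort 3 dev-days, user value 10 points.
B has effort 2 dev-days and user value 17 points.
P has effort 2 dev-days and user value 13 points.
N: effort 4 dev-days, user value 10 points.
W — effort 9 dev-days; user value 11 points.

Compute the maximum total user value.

Allowing fractional choices, the relaxed optimum would be about 52.4, but features are indivisible.
E + B + P: effort 3 + 2 + 2 = 7 ≤ 13, user value 10 + 17 + 13 = 40.
E + B + P + N: effort 3 + 2 + 2 + 4 = 11 ≤ 13, user value 10 + 17 + 13 + 10 = 50.
B + P + W: effort 2 + 2 + 9 = 13 ≤ 13, user value 17 + 13 + 11 = 41.
Best is E, B, P, and N with total user value 50.

50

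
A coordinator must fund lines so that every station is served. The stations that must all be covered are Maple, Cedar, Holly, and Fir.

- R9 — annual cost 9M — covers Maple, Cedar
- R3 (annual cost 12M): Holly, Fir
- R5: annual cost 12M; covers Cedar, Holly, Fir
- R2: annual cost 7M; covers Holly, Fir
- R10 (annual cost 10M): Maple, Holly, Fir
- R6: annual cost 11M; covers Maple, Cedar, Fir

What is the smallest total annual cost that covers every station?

The greedy cost-per-new-station heuristic would pick R10 and R9 for 19, but a cheaper cover exists.
Choose R9 and R2: together they cover Maple, Cedar, Holly, Fir — every station.
Total annual cost: 9 + 7 = 16.
No cover costs less than 16.

16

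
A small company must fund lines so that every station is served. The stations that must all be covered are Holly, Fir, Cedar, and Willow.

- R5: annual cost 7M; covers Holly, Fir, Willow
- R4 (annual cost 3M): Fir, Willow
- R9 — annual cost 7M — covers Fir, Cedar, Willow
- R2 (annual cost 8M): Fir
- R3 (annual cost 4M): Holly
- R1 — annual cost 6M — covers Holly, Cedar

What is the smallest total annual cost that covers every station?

9

Choose R4 and R1: together they cover Holly, Fir, Cedar, Willow — every station.
Total annual cost: 3 + 6 = 9.
No cover costs less than 9.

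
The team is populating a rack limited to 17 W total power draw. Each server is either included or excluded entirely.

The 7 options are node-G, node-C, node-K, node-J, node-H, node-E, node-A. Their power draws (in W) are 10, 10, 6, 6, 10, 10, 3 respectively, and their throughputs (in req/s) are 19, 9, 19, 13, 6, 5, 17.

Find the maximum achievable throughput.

Allowing fractional choices, the relaxed optimum would be about 52.8, but servers are indivisible.
node-G + node-K: power draw 10 + 6 = 16 ≤ 17, throughput 19 + 19 = 38.
node-K + node-J + node-A: power draw 6 + 6 + 3 = 15 ≤ 17, throughput 19 + 13 + 17 = 49.
node-K + node-A: power draw 6 + 3 = 9 ≤ 17, throughput 19 + 17 = 36.
Best is node-K, node-J, and node-A with total throughput 49.

49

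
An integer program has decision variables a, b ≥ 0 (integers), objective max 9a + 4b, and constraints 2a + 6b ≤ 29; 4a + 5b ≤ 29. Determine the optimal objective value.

Relaxing integrality, the LP optimum is 65.25 at (a,b) = (7.25, 0), which is not an integer point.
(a,b)=(7,0): 2·7+6·0=14≤29, 4·7+5·0=28≤29, objective 63.
(a,b)=(6,1): 2·6+6·1=18≤29, 4·6+5·1=29≤29, objective 58.
(a,b)=(6,0): 2·6+6·0=12≤29, 4·6+5·0=24≤29, objective 54.
Maximum is 63 at (a,b)=(7,0).

63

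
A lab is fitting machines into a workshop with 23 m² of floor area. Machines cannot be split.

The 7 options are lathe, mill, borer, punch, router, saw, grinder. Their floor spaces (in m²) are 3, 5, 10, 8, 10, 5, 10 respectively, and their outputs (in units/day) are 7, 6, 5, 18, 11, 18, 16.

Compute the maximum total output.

Take punch, saw, and grinder: floor space 8 + 5 + 10 = 23 ≤ 23, output 18 + 18 + 16 = 52.
No other feasible combination does better.

52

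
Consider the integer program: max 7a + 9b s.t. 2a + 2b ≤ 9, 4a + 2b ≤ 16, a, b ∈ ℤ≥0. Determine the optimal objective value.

(a,b)=(0,4) is feasible, giving 36.
(a,b)=(1,3) is feasible, giving 34.
Maximum is 36 at (a,b)=(0,4).

36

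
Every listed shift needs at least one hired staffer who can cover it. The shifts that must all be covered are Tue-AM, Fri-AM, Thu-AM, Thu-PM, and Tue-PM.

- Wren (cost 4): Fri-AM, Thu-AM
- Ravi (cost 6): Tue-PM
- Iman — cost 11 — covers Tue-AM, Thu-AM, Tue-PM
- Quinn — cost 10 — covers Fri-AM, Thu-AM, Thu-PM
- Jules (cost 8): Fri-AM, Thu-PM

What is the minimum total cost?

Choose Iman and Jules: together they cover Tue-AM, Fri-AM, Thu-AM, Thu-PM, Tue-PM — every shift.
Total cost: 11 + 8 = 19.

19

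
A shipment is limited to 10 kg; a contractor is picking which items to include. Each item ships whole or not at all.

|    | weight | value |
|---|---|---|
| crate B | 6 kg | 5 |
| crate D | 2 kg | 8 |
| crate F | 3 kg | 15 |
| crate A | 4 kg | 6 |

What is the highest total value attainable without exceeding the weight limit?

29

This is an integer program with binary decision variables.
crate D + crate F: weight 2 + 3 = 5 ≤ 10, value 8 + 15 = 23.
crate D + crate F + crate A: weight 2 + 3 + 4 = 9 ≤ 10, value 8 + 15 + 6 = 29.
crate F + crate A: weight 3 + 4 = 7 ≤ 10, value 15 + 6 = 21.
Best is crate D, crate F, and crate A with total value 29.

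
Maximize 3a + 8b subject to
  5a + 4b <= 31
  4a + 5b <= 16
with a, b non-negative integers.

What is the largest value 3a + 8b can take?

24

Relaxing integrality, the LP optimum is 25.60 at (a,b) = (0, 3.2), which is not an integer point.
(a,b)=(0,3): 5·0+4·3=12≤31, 4·0+5·3=15≤16, objective 24.
(a,b)=(1,2): 5·1+4·2=13≤31, 4·1+5·2=14≤16, objective 19.
The best lattice point is (0,3), giving 24.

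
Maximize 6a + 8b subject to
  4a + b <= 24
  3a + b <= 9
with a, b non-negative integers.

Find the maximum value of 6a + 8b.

72

(a,b)=(0,9): 4·0+1·9=9≤24, 3·0+1·9=9≤9, objective 72.
(a,b)=(0,8): 4·0+1·8=8≤24, 3·0+1·8=8≤9, objective 64.
The best lattice point is (0,9), giving 72.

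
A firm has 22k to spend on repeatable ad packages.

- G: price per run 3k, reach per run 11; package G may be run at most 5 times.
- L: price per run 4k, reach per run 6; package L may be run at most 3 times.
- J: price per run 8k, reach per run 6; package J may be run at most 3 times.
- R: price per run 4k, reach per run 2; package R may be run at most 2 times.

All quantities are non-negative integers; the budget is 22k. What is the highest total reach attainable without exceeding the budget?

61

5×G and 1×L: price 19 ≤ 22, reach 5·11 + 1·6 = 61.
5×G and 1×R: price 19 ≤ 22, reach 5·11 + 1·2 = 57.
Best is 61.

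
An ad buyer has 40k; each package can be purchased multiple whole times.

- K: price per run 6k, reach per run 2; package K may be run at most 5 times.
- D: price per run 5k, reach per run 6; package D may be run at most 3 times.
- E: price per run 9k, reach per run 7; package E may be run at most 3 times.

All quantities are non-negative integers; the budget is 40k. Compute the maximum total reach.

34

2×D and 3×E: price 37 ≤ 40, reach 2·6 + 3·7 = 33.
1×K, 3×D, and 2×E: price 39 ≤ 40, reach 1·2 + 3·6 + 2·7 = 34.
Best is 34.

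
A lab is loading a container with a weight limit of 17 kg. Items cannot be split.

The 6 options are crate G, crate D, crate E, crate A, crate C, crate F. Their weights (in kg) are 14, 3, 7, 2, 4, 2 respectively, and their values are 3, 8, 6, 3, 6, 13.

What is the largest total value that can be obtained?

Allowing fractional choices, the relaxed optimum would be about 35.1, but items are indivisible.
crate D + crate A + crate C + crate F: weight 3 + 2 + 4 + 2 = 11 ≤ 17, value 8 + 3 + 6 + 13 = 30.
crate D + crate E + crate C + crate F: weight 3 + 7 + 4 + 2 = 16 ≤ 17, value 8 + 6 + 6 + 13 = 33.
Best is crate D, crate E, crate C, and crate F with total value 33.

33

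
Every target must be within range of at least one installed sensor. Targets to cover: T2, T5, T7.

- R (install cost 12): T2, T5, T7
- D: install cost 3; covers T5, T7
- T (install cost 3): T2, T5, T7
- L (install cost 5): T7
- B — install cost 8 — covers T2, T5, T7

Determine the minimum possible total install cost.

3

T alone covers T2, T5, T7 — every target.
Total install cost: 3.
No cover costs less than 3.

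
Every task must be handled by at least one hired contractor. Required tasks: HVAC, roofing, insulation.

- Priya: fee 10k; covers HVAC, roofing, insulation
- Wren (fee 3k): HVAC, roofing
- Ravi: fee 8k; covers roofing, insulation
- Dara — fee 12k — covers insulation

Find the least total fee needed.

10

The greedy cost-per-new-task heuristic would pick Wren and Ravi for 11, but a cheaper cover exists.
Priya alone covers HVAC, roofing, insulation — every task.
Total fee: 10.
No cover costs less than 10.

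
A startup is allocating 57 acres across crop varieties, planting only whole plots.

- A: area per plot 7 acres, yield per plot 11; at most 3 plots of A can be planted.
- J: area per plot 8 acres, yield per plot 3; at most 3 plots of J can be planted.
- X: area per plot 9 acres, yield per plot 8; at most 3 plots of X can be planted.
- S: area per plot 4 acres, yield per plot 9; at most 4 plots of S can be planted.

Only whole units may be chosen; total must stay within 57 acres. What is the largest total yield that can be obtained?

85

3×A, 2×X, and 4×S: area 55 ≤ 57, yield 3·11 + 2·8 + 4·9 = 85.
2×A, 3×X, and 4×S: area 57 ≤ 57, yield 2·11 + 3·8 + 4·9 = 82.
Best is 85.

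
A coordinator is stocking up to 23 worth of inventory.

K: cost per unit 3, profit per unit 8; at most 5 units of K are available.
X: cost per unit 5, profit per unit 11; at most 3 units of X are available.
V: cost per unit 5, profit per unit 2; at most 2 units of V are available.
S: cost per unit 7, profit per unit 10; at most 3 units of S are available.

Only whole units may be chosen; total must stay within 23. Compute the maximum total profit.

K has the best ratio (8/3); taking only K gives at most 5×8 = 40 (stopped by the supply cap of 5).
Mixing does better — 4×K and 2×X: cost 22 ≤ 23, profit 4·8 + 2·11 = 54.

54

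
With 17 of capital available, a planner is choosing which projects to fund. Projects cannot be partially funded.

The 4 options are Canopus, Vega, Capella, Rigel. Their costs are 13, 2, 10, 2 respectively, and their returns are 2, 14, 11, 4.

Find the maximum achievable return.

Vega + Capella: cost 2 + 10 = 12 ≤ 17, return 14 + 11 = 25.
Vega + Capella + Rigel: cost 2 + 10 + 2 = 14 ≤ 17, return 14 + 11 + 4 = 29.
Best is Vega, Capella, and Rigel with total return 29.

29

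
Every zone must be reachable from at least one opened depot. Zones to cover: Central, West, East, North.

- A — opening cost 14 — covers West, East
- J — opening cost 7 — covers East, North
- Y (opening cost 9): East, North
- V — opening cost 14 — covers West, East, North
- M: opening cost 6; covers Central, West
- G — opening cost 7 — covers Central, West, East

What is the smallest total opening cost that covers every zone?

Choose J and M: together they cover Central, West, East, North — every zone.
Total opening cost: 7 + 6 = 13.

13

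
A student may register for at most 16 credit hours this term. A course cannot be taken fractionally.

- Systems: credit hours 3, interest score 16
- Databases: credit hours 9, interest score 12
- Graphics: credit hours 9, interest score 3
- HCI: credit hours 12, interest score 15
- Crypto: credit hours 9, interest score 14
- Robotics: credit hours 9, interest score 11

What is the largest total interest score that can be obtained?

Systems + Crypto: credit hours 3 + 9 = 12 ≤ 16, interest score 16 + 14 = 30.
Systems + HCI: credit hours 3 + 12 = 15 ≤ 16, interest score 16 + 15 = 31.
Systems + Databases: credit hours 3 + 9 = 12 ≤ 16, interest score 16 + 12 = 28.
Best is Systems and HCI with total interest score 31.

31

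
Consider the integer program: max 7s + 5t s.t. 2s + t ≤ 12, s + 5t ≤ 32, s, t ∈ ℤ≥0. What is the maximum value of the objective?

48

Relaxing integrality, the LP optimum is 50.67 at (s,t) = (3.11, 5.78), which is not an integer point.
(s,t)=(4,4) is feasible, giving 48.
(s,t)=(3,5) is feasible, giving 46.
(s,t)=(2,6) is feasible, giving 44.
No feasible integer point exceeds 48.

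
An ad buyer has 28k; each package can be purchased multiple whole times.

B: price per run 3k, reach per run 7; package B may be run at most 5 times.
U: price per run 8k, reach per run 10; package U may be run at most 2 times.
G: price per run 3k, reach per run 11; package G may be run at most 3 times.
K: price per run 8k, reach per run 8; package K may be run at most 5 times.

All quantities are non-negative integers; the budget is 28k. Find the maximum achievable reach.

68

G has the best ratio (11/3); taking only G gives at most 3×11 = 33 (stopped by the supply cap of 3).
Mixing does better — 5×B and 3×G: price 24 ≤ 28, reach 5·7 + 3·11 = 68.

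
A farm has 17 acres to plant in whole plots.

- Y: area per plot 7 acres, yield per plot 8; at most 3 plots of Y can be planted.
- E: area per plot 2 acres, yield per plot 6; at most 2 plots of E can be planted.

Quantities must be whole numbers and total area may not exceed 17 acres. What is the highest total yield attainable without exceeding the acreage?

22

1×Y and 2×E: area 11 ≤ 17, yield 1·8 + 2·6 = 20.
2×Y and 1×E: area 16 ≤ 17, yield 2·8 + 1·6 = 22.
Best is 22.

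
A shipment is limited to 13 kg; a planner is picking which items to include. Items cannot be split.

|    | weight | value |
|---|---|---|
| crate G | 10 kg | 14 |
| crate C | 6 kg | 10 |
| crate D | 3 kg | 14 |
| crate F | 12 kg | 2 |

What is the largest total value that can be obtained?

28

Take crate G and crate D: weight 10 + 3 = 13 ≤ 13, value 14 + 14 = 28.
No other feasible combination does better.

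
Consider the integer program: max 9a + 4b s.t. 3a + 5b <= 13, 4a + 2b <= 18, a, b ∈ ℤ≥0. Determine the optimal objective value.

Relaxing integrality, the LP optimum is 39.00 at (a,b) = (4.33, 0), which is not an integer point.
(a,b)=(4,0): 3·4+5·0=12≤13, 4·4+2·0=16≤18, objective 36.
(a,b)=(3,0): 3·3+5·0=9≤13, 4·3+2·0=12≤18, objective 27.
The best lattice point is (4,0), giving 36.

36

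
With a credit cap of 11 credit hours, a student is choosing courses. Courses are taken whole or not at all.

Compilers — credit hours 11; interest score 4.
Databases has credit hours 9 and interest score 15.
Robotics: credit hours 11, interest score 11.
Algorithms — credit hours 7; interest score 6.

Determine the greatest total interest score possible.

Take Databases: credit hours 9 ≤ 11, interest score 15.
No other feasible combination does better.

15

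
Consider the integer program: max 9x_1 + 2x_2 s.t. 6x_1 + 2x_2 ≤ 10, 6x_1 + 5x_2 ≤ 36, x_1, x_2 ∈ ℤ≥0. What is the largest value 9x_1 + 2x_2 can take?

13

(x_1,x_2)=(1,2): 6·1+2·2=10≤10, 6·1+5·2=16≤36, objective 13.
(x_1,x_2)=(1,1): 6·1+2·1=8≤10, 6·1+5·1=11≤36, objective 11.
(x_1,x_2)=(1,0): 6·1+2·0=6≤10, 6·1+5·0=6≤36, objective 9.
Maximum is 13 at (x_1,x_2)=(1,2).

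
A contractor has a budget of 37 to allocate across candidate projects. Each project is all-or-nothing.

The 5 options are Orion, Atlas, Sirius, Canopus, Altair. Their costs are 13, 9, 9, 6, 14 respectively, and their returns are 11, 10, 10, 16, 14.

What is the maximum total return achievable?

Allowing fractional choices, the relaxed optimum would be about 49.0, but projects are indivisible.
Orion + Canopus + Altair: cost 13 + 6 + 14 = 33 ≤ 37, return 11 + 16 + 14 = 41.
Orion + Atlas + Sirius + Canopus: cost 13 + 9 + 9 + 6 = 37 ≤ 37, return 11 + 10 + 10 + 16 = 47.
Best is Orion, Atlas, Sirius, and Canopus with total return 47.

47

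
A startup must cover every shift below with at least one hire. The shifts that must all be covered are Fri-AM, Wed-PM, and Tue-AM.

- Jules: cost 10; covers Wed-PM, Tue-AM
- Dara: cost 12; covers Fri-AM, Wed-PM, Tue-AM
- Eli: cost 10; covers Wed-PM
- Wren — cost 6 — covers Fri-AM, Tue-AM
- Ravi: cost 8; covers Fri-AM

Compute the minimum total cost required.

12

The greedy cost-per-new-shift heuristic would pick Wren and Jules for 16, but a cheaper cover exists.
Dara alone covers Fri-AM, Wed-PM, Tue-AM — every shift.
Total cost: 12.
No cover costs less than 12.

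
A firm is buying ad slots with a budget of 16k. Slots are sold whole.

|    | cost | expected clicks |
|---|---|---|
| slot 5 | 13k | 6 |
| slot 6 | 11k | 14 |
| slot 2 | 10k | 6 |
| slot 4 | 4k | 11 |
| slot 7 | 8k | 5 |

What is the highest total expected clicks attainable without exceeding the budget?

Allowing fractional choices, the relaxed optimum would be about 25.6, but ad slots are indivisible.
slot 6 + slot 4: cost 11 + 4 = 15 ≤ 16, expected clicks 14 + 11 = 25.
slot 2 + slot 4: cost 10 + 4 = 14 ≤ 16, expected clicks 6 + 11 = 17.
Best is slot 6 and slot 4 with total expected clicks 25.

25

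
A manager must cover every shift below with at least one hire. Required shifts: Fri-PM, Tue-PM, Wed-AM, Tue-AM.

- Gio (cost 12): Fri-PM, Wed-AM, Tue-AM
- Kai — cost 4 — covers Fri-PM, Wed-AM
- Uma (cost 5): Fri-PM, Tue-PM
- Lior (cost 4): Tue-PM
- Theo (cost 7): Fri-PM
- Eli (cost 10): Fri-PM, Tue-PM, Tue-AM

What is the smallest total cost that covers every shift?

The greedy cost-per-new-shift heuristic would pick Kai, Lior, and Eli for 18, but a cheaper cover exists.
Choose Kai and Eli: together they cover Fri-PM, Tue-PM, Wed-AM, Tue-AM — every shift.
Total cost: 4 + 10 = 14.
No cover costs less than 14.

14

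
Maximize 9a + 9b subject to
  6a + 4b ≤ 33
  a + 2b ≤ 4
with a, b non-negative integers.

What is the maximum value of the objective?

36

(a,b)=(4,0): 6·4+4·0=24≤33, 1·4+2·0=4≤4, objective 36.
(a,b)=(3,0): 6·3+4·0=18≤33, 1·3+2·0=3≤4, objective 27.
The best lattice point is (4,0), giving 36.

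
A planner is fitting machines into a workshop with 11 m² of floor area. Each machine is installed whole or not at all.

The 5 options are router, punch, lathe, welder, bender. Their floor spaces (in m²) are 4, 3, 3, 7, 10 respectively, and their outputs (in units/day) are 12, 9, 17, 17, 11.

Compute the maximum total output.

38

lathe + welder: floor space 3 + 7 = 10 ≤ 11, output 17 + 17 = 34.
router + punch + lathe: floor space 4 + 3 + 3 = 10 ≤ 11, output 12 + 9 + 17 = 38.
Best is router, punch, and lathe with total output 38.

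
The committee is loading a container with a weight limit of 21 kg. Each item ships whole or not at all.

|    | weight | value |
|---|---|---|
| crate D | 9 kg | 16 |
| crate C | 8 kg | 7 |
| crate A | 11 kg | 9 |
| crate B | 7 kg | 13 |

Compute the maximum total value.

29

Take crate D and crate B: weight 9 + 7 = 16 ≤ 21, value 16 + 13 = 29.
No other feasible combination does better.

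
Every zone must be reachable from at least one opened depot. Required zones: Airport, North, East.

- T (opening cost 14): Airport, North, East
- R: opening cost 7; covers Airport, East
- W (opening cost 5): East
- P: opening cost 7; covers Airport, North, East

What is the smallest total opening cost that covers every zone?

P alone covers Airport, North, East — every zone.
Total opening cost: 7.
No cover costs less than 7.

7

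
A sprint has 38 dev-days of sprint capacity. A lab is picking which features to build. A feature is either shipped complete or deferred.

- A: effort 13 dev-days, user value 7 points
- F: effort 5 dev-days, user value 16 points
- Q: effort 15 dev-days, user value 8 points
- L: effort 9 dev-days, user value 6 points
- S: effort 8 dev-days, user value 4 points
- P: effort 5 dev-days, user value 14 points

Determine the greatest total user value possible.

Allowing fractional choices, the relaxed optimum would be about 46.2, but features are indivisible.
F + Q + L + P: effort 5 + 15 + 9 + 5 = 34 ≤ 38, user value 16 + 8 + 6 + 14 = 44.
A + F + L + P: effort 13 + 5 + 9 + 5 = 32 ≤ 38, user value 7 + 16 + 6 + 14 = 43.
A + F + Q + P: effort 13 + 5 + 15 + 5 = 38 ≤ 38, user value 7 + 16 + 8 + 14 = 45.
Best is A, F, Q, and P with total user value 45.

45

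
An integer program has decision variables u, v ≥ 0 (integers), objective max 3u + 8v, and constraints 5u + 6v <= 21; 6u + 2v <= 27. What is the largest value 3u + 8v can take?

24

The continuous relaxation peaks at (0, 3.5) with value 28.00; rounding to a feasible lattice point costs some objective.
(u,v)=(0,3): 5·0+6·3=18≤21, 6·0+2·3=6≤27, objective 24.
(u,v)=(1,2): 5·1+6·2=17≤21, 6·1+2·2=10≤27, objective 19.
(u,v)=(0,2): 5·0+6·2=12≤21, 6·0+2·2=4≤27, objective 16.
Maximum is 24 at (u,v)=(0,3).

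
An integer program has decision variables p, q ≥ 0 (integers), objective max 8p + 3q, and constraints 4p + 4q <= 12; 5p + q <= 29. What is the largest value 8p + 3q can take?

24

(p,q)=(3,0) is feasible, giving 24.
(p,q)=(2,1) is feasible, giving 19.
The best lattice point is (3,0), giving 24.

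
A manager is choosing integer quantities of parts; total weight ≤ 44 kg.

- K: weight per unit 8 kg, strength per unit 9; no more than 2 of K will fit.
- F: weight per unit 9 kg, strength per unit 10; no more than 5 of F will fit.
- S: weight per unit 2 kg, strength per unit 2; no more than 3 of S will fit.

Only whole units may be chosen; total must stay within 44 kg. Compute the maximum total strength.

K has the best ratio (9/8); taking only K gives at most 2×9 = 18 (stopped by the supply cap of 2).
Mixing does better — 1×K and 4×F: weight 44 ≤ 44, strength 1·9 + 4·10 = 49.

49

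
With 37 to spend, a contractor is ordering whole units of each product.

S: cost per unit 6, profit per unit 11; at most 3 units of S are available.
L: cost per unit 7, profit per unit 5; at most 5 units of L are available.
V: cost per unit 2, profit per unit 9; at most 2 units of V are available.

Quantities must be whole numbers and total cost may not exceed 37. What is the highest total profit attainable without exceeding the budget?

61

This is a bounded integer knapsack.
V has the best ratio (9/2); taking only V gives at most 2×9 = 18 (stopped by the supply cap of 2).
Mixing does better — 3×S, 2×L, and 2×V: cost 36 ≤ 37, profit 3·11 + 2·5 + 2·9 = 61.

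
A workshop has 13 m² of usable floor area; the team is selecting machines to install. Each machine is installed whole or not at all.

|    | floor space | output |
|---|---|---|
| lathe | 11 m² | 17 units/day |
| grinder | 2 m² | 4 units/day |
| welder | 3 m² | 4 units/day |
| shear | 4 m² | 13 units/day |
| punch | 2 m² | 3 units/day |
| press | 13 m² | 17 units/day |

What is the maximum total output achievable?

Take grinder, welder, shear, and punch: floor space 2 + 3 + 4 + 2 = 11 ≤ 13, output 4 + 4 + 13 + 3 = 24.
No other feasible combination does better.

24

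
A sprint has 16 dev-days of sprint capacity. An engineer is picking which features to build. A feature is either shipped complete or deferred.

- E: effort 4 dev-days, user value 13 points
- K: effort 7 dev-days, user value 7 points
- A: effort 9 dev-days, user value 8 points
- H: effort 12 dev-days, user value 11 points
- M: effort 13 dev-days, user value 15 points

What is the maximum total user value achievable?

24

Treat it as a binary knapsack problem.
E + H: effort 4 + 12 = 16 ≤ 16, user value 13 + 11 = 24.
E + A: effort 4 + 9 = 13 ≤ 16, user value 13 + 8 = 21.
Best is E and H with total user value 24.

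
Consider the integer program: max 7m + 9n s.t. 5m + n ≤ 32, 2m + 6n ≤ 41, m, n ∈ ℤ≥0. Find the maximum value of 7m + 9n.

80

(m,n)=(5,5): 5·5+1·5=30≤32, 2·5+6·5=40≤41, objective 80.
(m,n)=(4,5): 5·4+1·5=25≤32, 2·4+6·5=38≤41, objective 73.
No feasible integer point exceeds 80.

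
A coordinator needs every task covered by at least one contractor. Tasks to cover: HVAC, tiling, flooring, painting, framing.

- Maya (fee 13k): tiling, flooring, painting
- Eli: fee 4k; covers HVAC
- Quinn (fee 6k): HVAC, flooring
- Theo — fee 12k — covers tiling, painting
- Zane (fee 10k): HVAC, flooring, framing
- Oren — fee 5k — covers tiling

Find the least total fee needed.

22

The greedy cost-per-new-task heuristic would pick Quinn, Oren, Zane, and Theo for 33, but a cheaper cover exists.
Choose Theo and Zane: together they cover HVAC, tiling, flooring, painting, framing — every task.
Total fee: 12 + 10 = 22.
No cover costs less than 22.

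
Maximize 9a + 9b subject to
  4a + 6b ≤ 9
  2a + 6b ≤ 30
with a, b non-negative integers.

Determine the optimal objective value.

(a,b)=(2,0) is feasible, giving 18.
(a,b)=(1,0) is feasible, giving 9.
The best lattice point is (2,0), giving 18.

18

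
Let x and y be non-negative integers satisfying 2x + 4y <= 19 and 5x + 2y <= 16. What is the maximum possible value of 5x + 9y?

41

(x,y)=(1,4): 2·1+4·4=18≤19, 5·1+2·4=13≤16, objective 41.
(x,y)=(2,3): 2·2+4·3=16≤19, 5·2+2·3=16≤16, objective 37.
(x,y)=(0,4): 2·0+4·4=16≤19, 5·0+2·4=8≤16, objective 36.
(x,y)=(1,3): 2·1+4·3=14≤19, 5·1+2·3=11≤16, objective 32.
Maximum is 41 at (x,y)=(1,4).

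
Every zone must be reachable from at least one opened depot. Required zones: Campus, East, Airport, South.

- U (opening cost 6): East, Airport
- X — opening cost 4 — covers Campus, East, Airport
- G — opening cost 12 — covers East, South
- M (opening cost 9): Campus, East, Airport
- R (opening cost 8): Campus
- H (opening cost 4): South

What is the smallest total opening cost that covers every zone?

8

Choose X and H: together they cover Campus, East, Airport, South — every zone.
Total opening cost: 4 + 4 = 8.
No cover costs less than 8.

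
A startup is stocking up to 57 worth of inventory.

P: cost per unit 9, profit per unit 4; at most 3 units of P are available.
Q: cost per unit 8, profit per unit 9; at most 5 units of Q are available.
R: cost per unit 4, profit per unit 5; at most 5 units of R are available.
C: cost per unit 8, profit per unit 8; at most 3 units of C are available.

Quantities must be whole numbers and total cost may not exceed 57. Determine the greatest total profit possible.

65

Take 5×Q and 4×R: cost 56 ≤ 57, profit 5·9 + 4·5 = 65.
No other integer combination yields more.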